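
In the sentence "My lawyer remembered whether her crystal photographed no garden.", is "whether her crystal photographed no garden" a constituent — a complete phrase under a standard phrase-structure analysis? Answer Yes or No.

"whether her crystal photographed no garden" is exactly the subordinate clause [SBAR whether her crystal photographed no garden], a complete constituent.

Yes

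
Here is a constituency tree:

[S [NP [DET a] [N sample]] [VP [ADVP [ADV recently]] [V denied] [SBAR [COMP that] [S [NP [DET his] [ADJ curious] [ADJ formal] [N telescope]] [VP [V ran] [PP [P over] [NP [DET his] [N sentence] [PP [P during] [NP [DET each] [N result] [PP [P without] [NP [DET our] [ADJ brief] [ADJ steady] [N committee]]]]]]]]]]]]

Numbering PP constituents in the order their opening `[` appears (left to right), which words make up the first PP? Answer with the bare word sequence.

Opening `[PP` markers occur at word positions 11, 14, 17; the first of these opens the constituent [PP over his sentence during each result without our brief steady committee].

over his sentence during each result without our brief steady committee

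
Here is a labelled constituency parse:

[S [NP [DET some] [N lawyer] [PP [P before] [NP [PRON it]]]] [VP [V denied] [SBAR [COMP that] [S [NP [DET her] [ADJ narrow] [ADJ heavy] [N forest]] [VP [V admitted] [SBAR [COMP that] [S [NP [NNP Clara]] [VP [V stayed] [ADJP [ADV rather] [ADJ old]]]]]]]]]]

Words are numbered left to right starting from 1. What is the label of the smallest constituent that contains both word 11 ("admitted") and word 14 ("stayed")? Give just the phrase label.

The smallest bracket enclosing both words is [VP admitted that Clara stayed rather old], so the label is VP.

VP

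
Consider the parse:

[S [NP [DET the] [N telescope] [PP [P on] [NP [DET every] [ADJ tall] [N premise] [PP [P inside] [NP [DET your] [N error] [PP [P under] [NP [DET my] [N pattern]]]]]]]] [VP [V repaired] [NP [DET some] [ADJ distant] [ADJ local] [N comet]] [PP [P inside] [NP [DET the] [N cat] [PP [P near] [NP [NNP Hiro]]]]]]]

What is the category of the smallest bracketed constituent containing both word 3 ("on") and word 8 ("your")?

PP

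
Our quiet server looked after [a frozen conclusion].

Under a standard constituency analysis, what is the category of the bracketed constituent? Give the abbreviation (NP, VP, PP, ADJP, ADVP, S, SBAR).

NP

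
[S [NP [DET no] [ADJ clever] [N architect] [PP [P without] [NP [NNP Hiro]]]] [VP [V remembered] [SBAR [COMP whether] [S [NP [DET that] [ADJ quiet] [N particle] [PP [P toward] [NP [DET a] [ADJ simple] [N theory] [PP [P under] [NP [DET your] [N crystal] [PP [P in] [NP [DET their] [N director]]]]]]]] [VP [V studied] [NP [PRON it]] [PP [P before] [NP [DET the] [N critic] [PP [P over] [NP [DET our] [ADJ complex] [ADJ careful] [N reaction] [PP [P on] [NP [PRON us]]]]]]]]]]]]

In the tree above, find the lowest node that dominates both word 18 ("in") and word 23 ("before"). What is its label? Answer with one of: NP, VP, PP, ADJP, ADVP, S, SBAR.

S

Both words fall inside [S that quiet particle toward a simple theory under your crystal in their director studied it before the critic over our complex careful reaction on us] (words 8–32), and no smaller constituent contains them both. Label: S.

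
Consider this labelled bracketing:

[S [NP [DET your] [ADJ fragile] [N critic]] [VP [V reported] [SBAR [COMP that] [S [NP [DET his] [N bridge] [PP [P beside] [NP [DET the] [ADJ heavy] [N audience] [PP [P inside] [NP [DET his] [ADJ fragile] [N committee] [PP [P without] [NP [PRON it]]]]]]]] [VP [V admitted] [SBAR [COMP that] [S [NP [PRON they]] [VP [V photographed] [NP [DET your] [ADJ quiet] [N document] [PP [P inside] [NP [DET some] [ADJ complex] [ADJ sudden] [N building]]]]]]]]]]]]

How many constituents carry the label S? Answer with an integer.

The S constituents are: [S your fragile critic reported that his bridge beside the heavy audience inside his fragile committee without it admitted that they photographed your quiet document inside some complex sudden building]; [S his bridge beside the heavy audience inside his fragile committee without it admitted that they photographed your quiet document inside some complex sudden building]; [S they photographed your quiet document inside some complex sudden building]. Total: 3.

3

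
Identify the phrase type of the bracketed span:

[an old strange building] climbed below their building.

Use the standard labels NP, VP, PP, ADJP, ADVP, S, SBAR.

The bracketed span "an old strange building" is headed by "building", making it a noun phrase (NP).

NP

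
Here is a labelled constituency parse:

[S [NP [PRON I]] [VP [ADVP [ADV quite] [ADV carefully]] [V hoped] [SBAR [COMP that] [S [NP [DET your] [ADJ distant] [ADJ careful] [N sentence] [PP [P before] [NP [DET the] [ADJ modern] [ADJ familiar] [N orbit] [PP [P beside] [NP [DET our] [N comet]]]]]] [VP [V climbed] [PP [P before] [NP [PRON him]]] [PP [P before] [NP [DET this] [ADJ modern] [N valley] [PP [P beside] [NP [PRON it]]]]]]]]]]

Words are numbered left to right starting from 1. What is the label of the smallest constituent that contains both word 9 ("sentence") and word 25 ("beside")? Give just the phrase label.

S

Both words fall inside [S your distant careful sentence before the modern familiar orbit beside our comet climbed before him before this modern valley beside it] (words 6–26), and no smaller constituent contains them both. Label: S.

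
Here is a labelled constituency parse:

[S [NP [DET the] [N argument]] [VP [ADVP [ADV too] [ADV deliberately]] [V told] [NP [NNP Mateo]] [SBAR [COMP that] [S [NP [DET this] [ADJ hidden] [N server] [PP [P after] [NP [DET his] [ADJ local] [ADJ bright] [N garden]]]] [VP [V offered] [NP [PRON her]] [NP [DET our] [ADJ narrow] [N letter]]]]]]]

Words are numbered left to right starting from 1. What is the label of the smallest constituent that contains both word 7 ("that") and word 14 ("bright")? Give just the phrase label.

Word 7 lies under S → VP → SBAR → COMP; word 14 lies under S → VP → SBAR → S → NP → PP → NP → ADJ. The lowest shared node is the SBAR.

SBAR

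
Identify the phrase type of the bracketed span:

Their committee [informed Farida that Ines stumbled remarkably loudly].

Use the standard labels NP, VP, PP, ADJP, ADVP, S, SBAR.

VP

The span is built around the verb "informed" — a verb phrase (VP).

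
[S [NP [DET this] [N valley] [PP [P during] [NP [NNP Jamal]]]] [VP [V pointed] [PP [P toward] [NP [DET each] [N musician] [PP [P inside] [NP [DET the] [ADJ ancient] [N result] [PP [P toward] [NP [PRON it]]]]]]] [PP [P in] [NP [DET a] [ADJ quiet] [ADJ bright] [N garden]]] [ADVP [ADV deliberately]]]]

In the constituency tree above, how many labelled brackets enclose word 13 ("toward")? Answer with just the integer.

8

Path from the root down to the word: S → VP → PP → NP → PP → NP → PP → P. That is 8 enclosing brackets.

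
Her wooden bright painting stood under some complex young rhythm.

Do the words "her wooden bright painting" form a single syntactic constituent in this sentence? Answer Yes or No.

Yes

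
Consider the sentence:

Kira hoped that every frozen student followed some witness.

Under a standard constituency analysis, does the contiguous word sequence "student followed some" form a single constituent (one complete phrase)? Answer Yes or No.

No

The smallest constituent containing the whole sequence is the clause [S every frozen student followed some witness], but the sequence is only part of it — it straddles the boundary between noun phrase "every frozen student" and verb phrase "followed some witness".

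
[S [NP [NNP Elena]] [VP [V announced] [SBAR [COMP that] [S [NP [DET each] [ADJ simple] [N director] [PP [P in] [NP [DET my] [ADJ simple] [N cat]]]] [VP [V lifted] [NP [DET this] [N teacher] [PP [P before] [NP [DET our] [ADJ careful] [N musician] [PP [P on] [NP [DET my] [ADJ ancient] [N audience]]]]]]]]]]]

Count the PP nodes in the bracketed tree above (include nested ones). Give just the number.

3

The PP constituents are: [PP in my simple cat]; [PP before our careful musician on my ancient audience]; [PP on my ancient audience]. Total: 3.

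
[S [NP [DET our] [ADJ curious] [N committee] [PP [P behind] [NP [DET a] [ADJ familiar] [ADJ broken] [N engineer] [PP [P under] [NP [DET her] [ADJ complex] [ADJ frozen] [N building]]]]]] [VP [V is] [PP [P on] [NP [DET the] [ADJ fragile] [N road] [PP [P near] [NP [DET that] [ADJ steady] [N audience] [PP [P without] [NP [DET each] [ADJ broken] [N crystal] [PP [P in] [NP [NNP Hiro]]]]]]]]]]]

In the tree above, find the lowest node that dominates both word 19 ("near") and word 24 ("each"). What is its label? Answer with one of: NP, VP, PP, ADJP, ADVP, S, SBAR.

Word 19 lies under S → VP → PP → NP → PP → P; word 24 lies under S → VP → PP → NP → PP → NP → PP → NP → DET. The lowest shared node is the PP.

PP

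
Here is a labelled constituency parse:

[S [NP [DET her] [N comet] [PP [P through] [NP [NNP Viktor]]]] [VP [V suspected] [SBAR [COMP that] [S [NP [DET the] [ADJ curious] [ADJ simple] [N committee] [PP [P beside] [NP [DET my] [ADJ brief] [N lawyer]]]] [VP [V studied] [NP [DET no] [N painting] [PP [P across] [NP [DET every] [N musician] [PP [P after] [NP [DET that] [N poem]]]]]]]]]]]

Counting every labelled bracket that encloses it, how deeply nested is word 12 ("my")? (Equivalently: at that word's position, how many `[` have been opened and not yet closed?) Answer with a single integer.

8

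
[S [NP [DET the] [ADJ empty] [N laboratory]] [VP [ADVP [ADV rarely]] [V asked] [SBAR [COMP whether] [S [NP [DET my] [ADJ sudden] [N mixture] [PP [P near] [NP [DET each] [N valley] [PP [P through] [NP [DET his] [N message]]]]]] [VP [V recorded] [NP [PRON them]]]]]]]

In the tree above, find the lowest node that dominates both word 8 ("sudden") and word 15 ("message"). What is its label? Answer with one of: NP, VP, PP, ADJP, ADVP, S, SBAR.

NP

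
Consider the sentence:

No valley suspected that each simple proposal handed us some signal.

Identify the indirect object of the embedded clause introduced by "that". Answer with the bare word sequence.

The verb of the embedded clause introduced by "that" is "handed"; its indirect object is the NP "us".

us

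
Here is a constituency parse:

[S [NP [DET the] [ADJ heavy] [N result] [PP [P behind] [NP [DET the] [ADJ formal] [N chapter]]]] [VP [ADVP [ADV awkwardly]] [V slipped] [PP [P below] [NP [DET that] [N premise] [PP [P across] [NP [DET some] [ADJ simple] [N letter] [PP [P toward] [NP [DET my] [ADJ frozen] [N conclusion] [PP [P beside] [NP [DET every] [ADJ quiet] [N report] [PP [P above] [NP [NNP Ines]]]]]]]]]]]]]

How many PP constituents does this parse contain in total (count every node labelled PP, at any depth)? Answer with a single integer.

6

The PP constituents are: [PP behind the formal chapter]; [PP below that premise across some simple letter toward my frozen conclusion beside every quiet report above Ines]; [PP across some simple letter toward my frozen conclusion beside every quiet report above Ines]; [PP toward my frozen conclusion beside every quiet report above Ines]; [PP beside every quiet report above Ines]; [PP above Ines]. Total: 6.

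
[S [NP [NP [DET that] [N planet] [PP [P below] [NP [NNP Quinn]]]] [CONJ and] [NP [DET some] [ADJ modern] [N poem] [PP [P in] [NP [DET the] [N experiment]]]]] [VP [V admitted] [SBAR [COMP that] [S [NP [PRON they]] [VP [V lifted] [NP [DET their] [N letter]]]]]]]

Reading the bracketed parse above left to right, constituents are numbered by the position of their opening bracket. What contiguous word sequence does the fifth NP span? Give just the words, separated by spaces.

In left-to-right order the NP constituents are "that planet below Quinn and some modern poem in the experiment"; "that planet below Quinn"; "Quinn"; "some modern poem in the experiment"; "the experiment"; "they"; "their letter". Number 5 is "the experiment".

the experiment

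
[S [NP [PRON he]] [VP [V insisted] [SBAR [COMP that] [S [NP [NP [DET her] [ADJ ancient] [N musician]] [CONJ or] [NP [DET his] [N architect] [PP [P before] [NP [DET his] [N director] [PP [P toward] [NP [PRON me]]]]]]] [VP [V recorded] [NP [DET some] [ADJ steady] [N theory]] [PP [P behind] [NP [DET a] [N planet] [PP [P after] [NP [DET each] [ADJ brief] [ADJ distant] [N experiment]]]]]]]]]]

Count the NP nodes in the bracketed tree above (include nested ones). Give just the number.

9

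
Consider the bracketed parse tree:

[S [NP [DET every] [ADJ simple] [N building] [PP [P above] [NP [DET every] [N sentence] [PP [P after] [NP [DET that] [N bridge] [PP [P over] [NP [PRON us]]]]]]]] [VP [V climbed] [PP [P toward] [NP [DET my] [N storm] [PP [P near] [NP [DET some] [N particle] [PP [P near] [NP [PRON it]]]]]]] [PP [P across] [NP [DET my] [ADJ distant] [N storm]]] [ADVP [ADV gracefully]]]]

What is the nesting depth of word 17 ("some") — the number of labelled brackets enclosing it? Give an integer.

7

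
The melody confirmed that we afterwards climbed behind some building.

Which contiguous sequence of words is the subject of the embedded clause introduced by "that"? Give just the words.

we

The subject of the embedded clause introduced by "that" is the NP immediately before the verb "climbed": "we".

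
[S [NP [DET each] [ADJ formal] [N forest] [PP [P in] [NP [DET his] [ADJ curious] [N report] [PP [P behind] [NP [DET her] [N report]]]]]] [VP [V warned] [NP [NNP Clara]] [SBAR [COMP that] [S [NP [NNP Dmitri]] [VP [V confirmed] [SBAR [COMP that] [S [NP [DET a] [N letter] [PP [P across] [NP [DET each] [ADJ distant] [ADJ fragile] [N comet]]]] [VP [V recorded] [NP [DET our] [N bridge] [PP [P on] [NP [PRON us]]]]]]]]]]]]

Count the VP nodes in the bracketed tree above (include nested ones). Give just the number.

Listing each VP by its span: [VP warned Clara that Dmitri confirmed that a letter across each distant fragile comet recorded our bridge on us]; [VP confirmed that a letter across each distant fragile comet recorded our bridge on us]; [VP recorded our bridge on us] — that makes 3.

3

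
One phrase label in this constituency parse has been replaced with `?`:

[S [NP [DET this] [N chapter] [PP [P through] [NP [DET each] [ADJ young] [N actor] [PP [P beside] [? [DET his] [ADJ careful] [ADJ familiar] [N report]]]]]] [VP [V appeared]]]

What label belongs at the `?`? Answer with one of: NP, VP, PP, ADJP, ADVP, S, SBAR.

NP

The `?` node immediately contains: DET 'his', ADJ 'careful', ADJ 'familiar', N 'report'. That is the internal structure of a noun phrase, so the label is NP.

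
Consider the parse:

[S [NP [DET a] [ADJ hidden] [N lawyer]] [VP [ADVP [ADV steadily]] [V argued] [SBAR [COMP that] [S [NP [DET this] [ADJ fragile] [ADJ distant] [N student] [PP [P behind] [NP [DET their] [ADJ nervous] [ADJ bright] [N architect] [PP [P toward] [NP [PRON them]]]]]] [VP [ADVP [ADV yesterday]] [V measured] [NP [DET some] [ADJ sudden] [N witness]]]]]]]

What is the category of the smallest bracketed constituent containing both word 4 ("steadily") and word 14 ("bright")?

The smallest bracket enclosing both words is [VP steadily argued that this fragile distant student behind their nervous bright architect toward them yesterday measured some sudden witness], so the label is VP.

VP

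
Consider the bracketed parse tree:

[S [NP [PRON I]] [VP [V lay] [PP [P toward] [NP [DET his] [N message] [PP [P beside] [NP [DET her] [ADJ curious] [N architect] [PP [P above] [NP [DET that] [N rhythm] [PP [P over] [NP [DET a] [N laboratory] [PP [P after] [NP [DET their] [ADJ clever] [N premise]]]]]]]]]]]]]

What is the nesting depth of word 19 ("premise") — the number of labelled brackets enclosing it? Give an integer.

Path from the root down to the word: S → VP → PP → NP → PP → NP → PP → NP → PP → NP → PP → NP → N. That is 13 enclosing brackets.

13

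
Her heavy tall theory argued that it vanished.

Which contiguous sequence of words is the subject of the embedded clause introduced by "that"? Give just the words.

it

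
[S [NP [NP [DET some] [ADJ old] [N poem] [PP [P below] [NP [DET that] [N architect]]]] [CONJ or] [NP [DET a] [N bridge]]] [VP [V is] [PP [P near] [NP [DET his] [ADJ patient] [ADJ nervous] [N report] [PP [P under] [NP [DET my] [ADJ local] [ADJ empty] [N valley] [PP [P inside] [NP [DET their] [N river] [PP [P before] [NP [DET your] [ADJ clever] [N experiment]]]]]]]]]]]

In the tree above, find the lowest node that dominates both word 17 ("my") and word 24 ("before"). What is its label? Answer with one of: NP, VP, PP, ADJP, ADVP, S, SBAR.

Both words fall inside [NP my local empty valley inside their river before your clever experiment] (words 17–27), and no smaller constituent contains them both. Label: NP.

NP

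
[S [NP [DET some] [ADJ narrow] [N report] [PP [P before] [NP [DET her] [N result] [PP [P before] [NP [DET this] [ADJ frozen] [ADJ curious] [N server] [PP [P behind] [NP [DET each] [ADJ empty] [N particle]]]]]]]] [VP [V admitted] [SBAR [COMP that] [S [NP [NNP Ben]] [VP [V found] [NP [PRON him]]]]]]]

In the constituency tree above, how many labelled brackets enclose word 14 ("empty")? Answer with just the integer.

Counting open brackets not yet closed at "empty": [S [NP [PP [NP [PP [NP [PP [NP [ADJ = 9.

9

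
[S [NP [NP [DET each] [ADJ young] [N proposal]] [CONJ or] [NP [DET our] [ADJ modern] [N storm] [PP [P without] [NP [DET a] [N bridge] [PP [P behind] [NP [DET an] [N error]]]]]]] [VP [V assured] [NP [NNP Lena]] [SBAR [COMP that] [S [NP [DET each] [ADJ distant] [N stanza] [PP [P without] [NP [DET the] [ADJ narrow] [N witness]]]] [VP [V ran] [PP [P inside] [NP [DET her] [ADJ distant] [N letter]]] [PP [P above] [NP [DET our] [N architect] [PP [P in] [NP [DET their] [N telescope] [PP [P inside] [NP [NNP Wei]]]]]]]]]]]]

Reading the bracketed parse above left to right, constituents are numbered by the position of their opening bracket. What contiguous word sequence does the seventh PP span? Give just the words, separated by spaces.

inside Wei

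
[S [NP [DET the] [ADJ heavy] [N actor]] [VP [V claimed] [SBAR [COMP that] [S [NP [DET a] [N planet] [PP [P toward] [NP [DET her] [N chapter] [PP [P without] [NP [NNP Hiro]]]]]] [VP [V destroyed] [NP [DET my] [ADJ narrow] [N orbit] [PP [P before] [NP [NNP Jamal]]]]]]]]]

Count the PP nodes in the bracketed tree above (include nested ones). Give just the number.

The PP constituents are: [PP toward her chapter without Hiro]; [PP without Hiro]; [PP before Jamal]. Total: 3.

3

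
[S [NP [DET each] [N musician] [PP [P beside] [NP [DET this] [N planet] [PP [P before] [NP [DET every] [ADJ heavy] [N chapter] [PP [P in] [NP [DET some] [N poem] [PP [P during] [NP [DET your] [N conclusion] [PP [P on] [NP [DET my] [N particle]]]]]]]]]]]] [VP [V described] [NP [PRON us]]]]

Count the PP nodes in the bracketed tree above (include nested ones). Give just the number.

Listing each PP by its span: [PP beside this planet before every heavy chapter in some poem during your conclusion on my particle]; [PP before every heavy chapter in some poem during your conclusion on my particle]; [PP in some poem during your conclusion on my particle]; [PP during your conclusion on my particle]; [PP on my particle] — that makes 5.

5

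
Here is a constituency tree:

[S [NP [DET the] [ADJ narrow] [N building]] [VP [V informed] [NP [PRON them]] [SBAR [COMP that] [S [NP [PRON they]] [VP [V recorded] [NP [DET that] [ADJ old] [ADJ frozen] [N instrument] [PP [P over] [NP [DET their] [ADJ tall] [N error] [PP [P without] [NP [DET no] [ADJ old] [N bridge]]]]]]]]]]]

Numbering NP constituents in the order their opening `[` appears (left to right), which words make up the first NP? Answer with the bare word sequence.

the narrow building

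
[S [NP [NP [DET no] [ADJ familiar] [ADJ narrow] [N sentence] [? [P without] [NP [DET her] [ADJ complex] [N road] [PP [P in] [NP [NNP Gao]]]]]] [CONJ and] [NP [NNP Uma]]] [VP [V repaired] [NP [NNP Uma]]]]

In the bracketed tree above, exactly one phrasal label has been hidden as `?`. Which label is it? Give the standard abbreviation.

PP

A constituent whose immediate children are P 'without', NP is a prepositional phrase: PP.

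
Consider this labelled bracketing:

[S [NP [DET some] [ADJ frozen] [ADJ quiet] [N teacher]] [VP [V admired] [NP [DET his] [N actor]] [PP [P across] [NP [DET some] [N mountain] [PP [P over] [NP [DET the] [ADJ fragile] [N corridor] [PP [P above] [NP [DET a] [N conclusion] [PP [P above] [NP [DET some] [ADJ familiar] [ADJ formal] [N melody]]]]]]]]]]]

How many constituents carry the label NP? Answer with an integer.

6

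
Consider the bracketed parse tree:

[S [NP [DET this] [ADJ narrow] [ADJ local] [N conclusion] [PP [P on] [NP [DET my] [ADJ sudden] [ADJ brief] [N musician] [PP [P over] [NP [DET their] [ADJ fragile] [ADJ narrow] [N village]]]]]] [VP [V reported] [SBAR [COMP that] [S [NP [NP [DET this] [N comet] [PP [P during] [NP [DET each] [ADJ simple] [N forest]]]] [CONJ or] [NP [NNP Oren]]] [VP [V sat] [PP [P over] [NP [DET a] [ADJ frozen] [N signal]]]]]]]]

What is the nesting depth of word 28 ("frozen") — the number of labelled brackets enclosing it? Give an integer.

8

The word sits inside ADJ, which is inside NP, inside PP, inside VP, inside S, inside SBAR, inside VP, inside S — 8 brackets in all.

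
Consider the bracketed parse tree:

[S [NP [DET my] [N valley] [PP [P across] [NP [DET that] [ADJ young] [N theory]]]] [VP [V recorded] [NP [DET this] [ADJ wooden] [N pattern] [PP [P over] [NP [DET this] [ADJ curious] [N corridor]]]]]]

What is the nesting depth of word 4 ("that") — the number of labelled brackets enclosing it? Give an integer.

5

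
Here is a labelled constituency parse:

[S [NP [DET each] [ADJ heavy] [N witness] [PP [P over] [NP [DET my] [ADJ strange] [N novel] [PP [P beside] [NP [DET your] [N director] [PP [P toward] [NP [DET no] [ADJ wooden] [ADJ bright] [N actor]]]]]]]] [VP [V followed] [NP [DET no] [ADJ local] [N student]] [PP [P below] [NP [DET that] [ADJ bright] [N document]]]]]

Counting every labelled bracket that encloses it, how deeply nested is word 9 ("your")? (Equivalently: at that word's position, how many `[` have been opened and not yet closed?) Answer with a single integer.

The word sits inside DET, which is inside NP, inside PP, inside NP, inside PP, inside NP, inside S — 7 brackets in all.

7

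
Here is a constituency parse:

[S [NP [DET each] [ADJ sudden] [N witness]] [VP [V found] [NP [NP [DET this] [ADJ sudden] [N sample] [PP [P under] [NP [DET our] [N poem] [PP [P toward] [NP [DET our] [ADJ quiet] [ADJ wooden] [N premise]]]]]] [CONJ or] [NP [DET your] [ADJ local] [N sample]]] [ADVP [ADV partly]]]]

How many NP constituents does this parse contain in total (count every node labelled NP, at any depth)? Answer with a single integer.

The NP constituents are: [NP each sudden witness]; [NP this sudden sample under our poem toward our quiet wooden premise or your local sample]; [NP this sudden sample under our poem toward our quiet wooden premise]; [NP our poem toward our quiet wooden premise]; [NP our quiet wooden premise]; [NP your local sample]. Total: 6.

6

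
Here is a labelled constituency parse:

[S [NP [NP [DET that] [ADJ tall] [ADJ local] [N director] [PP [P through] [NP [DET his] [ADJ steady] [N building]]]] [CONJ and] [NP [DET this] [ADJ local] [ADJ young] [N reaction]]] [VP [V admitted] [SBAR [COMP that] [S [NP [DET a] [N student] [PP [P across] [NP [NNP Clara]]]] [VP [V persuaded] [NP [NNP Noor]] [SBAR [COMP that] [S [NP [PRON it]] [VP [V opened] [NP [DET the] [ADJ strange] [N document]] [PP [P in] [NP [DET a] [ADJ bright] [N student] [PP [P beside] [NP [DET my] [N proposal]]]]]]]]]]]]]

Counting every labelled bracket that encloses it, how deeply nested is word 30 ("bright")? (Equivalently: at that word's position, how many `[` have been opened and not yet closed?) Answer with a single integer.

11

Path from the root down to the word: S → VP → SBAR → S → VP → SBAR → S → VP → PP → NP → ADJ. That is 11 enclosing brackets.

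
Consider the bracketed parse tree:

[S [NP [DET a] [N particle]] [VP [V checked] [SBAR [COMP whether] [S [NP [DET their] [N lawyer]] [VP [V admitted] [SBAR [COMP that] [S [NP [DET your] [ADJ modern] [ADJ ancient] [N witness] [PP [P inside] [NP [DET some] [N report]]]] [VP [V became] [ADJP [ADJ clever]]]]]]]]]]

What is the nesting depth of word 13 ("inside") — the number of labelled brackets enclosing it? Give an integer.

10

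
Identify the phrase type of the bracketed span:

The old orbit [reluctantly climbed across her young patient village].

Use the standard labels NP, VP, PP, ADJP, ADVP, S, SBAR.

The span is built around the verb "climbed" — a verb phrase (VP).

VP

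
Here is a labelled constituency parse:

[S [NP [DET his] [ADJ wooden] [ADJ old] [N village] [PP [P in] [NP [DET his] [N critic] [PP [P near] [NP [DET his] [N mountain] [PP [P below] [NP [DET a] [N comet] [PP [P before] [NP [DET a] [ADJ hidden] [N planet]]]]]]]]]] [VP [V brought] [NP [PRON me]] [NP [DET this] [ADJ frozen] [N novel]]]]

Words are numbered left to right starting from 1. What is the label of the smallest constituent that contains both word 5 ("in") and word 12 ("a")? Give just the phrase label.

PP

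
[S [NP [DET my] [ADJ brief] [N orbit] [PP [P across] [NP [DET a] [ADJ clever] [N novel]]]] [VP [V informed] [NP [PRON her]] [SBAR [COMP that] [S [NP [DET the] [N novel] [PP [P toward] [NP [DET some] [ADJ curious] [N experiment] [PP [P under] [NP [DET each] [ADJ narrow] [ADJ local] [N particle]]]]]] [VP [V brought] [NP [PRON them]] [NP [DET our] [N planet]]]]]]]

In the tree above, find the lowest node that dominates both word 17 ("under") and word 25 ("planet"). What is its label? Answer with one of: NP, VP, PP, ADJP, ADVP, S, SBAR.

The smallest bracket enclosing both words is [S the novel toward some curious experiment under each narrow local particle brought them our planet], so the label is S.

S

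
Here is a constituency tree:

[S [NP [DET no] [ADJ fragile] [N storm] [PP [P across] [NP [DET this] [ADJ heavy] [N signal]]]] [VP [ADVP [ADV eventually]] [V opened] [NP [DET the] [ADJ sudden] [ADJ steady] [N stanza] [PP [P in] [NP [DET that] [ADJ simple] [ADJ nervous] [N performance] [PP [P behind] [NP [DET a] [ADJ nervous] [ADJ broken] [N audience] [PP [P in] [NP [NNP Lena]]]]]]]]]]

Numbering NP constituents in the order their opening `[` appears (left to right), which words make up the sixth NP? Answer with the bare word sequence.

In left-to-right order the NP constituents are "no fragile storm across this heavy signal"; "this heavy signal"; "the sudden steady stanza in that simple nervous performance behind a nervous broken audience in Lena"; "that simple nervous performance behind a nervous broken audience in Lena"; "a nervous broken audience in Lena"; "Lena". Number 6 is "Lena".

Lena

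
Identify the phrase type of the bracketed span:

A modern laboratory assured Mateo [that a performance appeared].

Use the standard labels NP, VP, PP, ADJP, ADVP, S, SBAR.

SBAR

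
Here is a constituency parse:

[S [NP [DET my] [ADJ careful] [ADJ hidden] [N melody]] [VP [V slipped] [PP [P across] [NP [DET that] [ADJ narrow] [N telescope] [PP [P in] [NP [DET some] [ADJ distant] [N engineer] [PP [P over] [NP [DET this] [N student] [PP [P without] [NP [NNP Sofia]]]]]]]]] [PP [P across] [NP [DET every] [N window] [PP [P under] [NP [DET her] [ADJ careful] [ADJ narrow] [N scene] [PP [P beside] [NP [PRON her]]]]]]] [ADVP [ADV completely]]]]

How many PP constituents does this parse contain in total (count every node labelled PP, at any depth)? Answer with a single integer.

Scanning left to right, an opening `[PP` appears at word positions 6, 10, 14, 17, 19, 22, 27 — 7 in total.

7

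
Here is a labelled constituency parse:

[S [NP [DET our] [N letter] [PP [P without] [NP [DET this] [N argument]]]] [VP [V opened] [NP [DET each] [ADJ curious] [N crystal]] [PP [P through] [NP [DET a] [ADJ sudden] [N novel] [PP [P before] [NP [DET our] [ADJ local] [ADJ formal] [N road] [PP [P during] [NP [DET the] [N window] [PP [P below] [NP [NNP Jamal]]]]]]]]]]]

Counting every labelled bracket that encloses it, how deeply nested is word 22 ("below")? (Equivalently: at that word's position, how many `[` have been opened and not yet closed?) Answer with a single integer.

10

Path from the root down to the word: S → VP → PP → NP → PP → NP → PP → NP → PP → P. That is 10 enclosing brackets.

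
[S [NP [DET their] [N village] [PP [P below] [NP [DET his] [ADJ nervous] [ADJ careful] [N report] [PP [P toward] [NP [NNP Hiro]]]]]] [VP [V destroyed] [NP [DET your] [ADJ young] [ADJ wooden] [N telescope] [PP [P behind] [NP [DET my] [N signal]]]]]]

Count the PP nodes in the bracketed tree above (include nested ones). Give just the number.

3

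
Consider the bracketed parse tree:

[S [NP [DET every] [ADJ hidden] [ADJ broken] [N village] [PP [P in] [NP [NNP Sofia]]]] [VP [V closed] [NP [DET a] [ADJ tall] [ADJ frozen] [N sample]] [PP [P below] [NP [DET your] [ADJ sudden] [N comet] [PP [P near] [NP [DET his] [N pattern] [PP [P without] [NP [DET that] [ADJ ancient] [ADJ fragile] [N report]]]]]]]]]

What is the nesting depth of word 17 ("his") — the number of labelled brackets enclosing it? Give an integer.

Path from the root down to the word: S → VP → PP → NP → PP → NP → DET. That is 7 enclosing brackets.

7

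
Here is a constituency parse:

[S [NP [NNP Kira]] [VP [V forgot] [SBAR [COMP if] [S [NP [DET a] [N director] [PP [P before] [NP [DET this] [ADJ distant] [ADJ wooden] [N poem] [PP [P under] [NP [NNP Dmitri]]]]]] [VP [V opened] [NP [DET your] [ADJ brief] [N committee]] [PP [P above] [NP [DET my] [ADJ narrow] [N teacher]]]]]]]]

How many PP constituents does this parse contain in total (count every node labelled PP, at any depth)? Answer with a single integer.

Listing each PP by its span: [PP before this distant wooden poem under Dmitri]; [PP under Dmitri]; [PP above my narrow teacher] — that makes 3.

3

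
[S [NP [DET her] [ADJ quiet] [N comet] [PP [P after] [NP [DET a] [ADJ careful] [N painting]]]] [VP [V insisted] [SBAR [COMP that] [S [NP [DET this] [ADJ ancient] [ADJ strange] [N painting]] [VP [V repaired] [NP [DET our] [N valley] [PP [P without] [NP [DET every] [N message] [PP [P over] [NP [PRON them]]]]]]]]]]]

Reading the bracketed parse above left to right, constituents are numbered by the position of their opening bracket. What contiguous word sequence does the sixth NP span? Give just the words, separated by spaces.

them

In left-to-right order the NP constituents are "her quiet comet after a careful painting"; "a careful painting"; "this ancient strange painting"; "our valley without every message over them"; "every message over them"; "them". Number 6 is "them".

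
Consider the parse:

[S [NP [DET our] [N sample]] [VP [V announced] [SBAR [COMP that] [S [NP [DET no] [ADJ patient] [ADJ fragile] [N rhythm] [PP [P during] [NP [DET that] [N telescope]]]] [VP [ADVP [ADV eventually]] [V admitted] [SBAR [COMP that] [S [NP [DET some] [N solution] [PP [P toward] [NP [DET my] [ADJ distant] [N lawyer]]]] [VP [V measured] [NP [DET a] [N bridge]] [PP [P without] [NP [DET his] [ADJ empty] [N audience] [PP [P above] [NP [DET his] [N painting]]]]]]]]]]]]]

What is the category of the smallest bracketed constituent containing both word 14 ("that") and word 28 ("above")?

SBAR

Both words fall inside [SBAR that some solution toward my distant lawyer measured a bridge without his empty audience above his painting] (words 14–30), and no smaller constituent contains them both. Label: SBAR.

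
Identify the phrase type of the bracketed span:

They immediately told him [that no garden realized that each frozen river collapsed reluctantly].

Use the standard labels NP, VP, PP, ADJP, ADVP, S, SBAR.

SBAR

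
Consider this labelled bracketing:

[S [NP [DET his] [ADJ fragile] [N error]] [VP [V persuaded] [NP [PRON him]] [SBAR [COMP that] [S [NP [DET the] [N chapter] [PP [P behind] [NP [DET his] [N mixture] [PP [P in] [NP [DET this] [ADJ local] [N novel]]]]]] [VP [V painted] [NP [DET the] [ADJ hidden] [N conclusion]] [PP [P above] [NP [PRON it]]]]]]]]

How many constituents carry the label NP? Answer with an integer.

Scanning left to right, an opening `[NP` appears at word positions 1, 5, 7, 10, 13, 17, 21 — 7 in total.

7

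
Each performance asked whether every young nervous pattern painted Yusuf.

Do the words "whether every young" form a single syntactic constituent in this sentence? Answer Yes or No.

No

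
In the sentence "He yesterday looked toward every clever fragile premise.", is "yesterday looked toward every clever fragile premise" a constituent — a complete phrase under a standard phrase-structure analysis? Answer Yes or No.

Yes

These words form the whole verb phrase headed by "looked", so yes — one constituent.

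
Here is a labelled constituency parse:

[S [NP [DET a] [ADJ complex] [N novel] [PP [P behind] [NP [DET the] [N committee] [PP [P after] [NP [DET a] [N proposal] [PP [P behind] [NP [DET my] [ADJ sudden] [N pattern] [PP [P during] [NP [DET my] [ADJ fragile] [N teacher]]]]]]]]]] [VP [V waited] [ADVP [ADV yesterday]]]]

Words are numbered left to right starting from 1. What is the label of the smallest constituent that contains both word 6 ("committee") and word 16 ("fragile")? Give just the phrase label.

The smallest bracket enclosing both words is [NP the committee after a proposal behind my sudden pattern during my fragile teacher], so the label is NP.

NP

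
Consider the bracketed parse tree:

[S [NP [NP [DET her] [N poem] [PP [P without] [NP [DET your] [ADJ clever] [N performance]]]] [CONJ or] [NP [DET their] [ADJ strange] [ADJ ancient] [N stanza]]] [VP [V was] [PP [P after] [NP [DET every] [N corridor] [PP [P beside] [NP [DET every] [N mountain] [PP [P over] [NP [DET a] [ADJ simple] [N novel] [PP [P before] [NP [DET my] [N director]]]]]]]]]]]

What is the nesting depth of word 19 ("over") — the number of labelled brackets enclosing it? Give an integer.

8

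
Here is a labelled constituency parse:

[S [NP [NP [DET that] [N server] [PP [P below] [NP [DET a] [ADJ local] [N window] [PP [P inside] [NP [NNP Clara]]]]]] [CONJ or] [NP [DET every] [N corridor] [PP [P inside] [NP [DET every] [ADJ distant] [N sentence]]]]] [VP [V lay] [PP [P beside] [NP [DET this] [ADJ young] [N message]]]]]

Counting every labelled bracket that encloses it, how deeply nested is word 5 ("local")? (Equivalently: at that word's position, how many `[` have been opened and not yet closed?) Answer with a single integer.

Path from the root down to the word: S → NP → NP → PP → NP → ADJ. That is 6 enclosing brackets.

6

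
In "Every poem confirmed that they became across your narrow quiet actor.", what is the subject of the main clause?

every poem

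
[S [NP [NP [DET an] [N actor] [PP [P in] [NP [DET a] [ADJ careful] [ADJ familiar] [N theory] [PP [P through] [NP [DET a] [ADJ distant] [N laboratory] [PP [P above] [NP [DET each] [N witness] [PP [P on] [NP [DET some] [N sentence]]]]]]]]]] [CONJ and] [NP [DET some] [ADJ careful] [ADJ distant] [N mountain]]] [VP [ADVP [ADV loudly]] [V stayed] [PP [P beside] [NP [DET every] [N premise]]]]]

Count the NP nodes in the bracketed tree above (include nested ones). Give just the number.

Listing each NP by its span: [NP an actor in a careful familiar theory through a distant laboratory above each witness on some sentence and some careful distant mountain]; [NP an actor in a careful familiar theory through a distant laboratory above each witness on some sentence]; [NP a careful familiar theory through a distant laboratory above each witness on some sentence]; [NP a distant laboratory above each witness on some sentence]; [NP each witness on some sentence]; [NP some sentence] … — that makes 8.

8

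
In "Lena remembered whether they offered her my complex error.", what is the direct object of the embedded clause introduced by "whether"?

The verb of the embedded clause introduced by "whether" is "offered"; its direct object is the NP "my complex error".

my complex error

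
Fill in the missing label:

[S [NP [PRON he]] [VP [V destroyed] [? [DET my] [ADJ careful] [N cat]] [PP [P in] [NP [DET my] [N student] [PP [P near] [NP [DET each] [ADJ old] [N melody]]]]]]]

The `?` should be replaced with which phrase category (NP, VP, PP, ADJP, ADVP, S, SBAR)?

The `?` node immediately contains: DET 'my', ADJ 'careful', N 'cat'. That is the internal structure of a noun phrase, so the label is NP.

NP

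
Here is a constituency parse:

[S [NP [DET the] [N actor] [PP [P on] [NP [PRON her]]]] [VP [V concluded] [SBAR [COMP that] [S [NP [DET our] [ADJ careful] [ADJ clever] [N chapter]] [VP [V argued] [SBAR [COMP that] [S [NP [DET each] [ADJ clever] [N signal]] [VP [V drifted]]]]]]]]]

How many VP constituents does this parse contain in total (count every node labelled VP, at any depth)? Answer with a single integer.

Listing each VP by its span: [VP concluded that our careful clever chapter argued that each clever signal drifted]; [VP argued that each clever signal drifted]; [VP drifted] — that makes 3.

3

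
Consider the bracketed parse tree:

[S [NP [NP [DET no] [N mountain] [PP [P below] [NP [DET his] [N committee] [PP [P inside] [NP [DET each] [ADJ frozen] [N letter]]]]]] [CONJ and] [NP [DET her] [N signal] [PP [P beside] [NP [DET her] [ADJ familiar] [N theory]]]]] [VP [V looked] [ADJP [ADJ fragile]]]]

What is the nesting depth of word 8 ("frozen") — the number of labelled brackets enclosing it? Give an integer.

8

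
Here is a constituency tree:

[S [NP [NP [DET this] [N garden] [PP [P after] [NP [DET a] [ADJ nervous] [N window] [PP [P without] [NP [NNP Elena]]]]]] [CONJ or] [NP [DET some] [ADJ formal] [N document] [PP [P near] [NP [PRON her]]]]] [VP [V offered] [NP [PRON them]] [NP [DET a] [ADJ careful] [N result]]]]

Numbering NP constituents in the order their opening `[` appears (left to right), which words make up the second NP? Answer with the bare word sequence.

Opening `[NP` markers occur at word positions 1, 1, 4, 8, 10, 14, 16, 17; the second of these opens the constituent [NP this garden after a nervous window without Elena].

this garden after a nervous window without Elena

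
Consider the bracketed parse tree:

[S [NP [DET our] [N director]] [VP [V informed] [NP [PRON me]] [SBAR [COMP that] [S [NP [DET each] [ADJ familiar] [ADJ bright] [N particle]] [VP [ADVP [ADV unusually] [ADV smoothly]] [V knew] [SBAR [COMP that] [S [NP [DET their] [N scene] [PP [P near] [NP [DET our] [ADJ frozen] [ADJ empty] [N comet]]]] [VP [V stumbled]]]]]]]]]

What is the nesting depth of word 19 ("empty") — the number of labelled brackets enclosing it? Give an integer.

11

Counting open brackets not yet closed at "empty": [S [VP [SBAR [S [VP [SBAR [S [NP [PP [NP [ADJ = 11.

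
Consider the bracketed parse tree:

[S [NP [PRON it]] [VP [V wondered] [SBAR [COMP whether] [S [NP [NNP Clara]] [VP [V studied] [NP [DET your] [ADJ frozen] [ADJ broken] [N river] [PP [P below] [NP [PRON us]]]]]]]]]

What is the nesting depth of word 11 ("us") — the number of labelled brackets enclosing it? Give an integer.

9

Path from the root down to the word: S → VP → SBAR → S → VP → NP → PP → NP → PRON. That is 9 enclosing brackets.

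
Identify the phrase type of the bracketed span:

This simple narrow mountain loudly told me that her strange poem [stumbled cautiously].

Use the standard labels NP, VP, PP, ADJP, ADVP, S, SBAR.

VP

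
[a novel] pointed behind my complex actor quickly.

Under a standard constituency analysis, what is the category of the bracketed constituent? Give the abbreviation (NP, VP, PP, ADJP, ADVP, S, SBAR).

NP

The span is built around the noun "novel" — a noun phrase (NP).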